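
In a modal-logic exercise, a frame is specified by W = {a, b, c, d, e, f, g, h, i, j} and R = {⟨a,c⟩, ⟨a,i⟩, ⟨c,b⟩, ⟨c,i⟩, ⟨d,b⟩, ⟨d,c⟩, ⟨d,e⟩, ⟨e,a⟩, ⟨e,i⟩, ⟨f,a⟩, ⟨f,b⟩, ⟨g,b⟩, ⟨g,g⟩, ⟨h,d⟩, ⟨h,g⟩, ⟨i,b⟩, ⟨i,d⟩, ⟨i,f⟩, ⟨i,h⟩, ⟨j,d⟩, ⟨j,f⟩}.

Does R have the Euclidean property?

No

Euclidean: no — a R i and a R c, but not i R c.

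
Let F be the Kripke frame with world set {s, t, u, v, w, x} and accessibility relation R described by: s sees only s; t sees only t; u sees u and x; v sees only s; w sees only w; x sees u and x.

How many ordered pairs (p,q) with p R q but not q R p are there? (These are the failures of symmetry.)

Enumerating: (v,s).

1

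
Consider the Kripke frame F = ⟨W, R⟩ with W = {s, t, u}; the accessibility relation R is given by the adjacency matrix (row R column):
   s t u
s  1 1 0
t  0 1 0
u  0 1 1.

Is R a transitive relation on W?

Yes

Transitive: yes — every two-step R-path is closed by a direct edge.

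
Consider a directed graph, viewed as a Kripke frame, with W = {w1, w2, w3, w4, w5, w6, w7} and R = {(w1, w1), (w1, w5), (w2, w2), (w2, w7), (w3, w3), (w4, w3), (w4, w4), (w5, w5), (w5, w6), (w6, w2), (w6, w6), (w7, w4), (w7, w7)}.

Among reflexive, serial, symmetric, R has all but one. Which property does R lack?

Reflexive: yes — every world is R-related to itself.
Serial: yes — every world has a successor (e.g. w1 R w1).
Symmetric: no — w1 R w5 but not w5 R w1.
Only symmetric fails.

symmetric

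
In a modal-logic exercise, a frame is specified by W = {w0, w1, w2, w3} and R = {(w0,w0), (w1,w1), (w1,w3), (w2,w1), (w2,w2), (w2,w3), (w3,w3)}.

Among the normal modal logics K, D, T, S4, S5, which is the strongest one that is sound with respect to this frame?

S4

Serial (axiom D): yes — every world has a successor (e.g. w0 R w0).
Reflexive (axiom T): yes — every world is R-related to itself.
Transitive (axiom 4): yes — every two-step R-path is closed by a direct edge.
Euclidean (axiom 5): no — w2 R w3 and w2 R w1, but not w3 R w1.
So F validates K, D, T, S4; S5 would additionally require R to be Euclidean. The strongest is S4.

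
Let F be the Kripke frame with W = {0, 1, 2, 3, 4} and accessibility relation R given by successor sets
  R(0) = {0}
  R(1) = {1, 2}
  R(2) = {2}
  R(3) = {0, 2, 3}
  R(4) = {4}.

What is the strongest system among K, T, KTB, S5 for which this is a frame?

Reflexive (axiom T): yes — every world is R-related to itself.
Symmetric (axiom B): no — 1 R 2 but not 2 R 1.
Euclidean (axiom 5): no — 3 R 0 and 3 R 2, but not 0 R 2.
So F validates K, T; KTB would additionally require R to be symmetric. The strongest is T.

T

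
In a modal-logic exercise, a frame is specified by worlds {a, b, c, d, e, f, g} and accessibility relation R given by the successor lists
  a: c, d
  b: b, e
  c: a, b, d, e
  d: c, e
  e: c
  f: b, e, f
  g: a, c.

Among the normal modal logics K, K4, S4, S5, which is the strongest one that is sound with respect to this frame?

Transitive (axiom 4): no — a R c and c R b, but not a R b.
Reflexive (axiom T): no — a is not related to itself.
Euclidean (axiom 5): no — c R a and c R b, but not a R b.
So F validates K; K4 would additionally require R to be transitive. The strongest is K.

K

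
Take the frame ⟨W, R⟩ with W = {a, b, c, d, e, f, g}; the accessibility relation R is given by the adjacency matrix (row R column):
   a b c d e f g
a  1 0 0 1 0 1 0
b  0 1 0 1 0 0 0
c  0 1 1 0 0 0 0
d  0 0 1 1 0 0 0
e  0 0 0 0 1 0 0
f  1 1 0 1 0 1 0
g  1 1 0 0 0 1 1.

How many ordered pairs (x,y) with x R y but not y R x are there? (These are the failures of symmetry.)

Enumerating: (a,d), (b,d), (c,b), (d,c), (f,b), (f,d), (g,a), (g,b), (g,f).

9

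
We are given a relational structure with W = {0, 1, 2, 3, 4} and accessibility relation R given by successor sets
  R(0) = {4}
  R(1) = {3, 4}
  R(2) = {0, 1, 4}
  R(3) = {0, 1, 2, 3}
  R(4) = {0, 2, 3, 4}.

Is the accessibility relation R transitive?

Transitive: no — 0 R 4 and 4 R 2, but not 0 R 2.

No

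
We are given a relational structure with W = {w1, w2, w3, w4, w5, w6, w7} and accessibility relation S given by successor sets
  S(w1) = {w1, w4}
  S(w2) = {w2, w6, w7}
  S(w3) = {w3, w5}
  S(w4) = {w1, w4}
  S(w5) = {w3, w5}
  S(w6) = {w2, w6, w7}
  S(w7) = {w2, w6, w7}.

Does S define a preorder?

Yes

Reflexive: yes — every world is S-related to itself.
Transitive: yes — every two-step S-path is closed by a direct edge.
So S is a preorder.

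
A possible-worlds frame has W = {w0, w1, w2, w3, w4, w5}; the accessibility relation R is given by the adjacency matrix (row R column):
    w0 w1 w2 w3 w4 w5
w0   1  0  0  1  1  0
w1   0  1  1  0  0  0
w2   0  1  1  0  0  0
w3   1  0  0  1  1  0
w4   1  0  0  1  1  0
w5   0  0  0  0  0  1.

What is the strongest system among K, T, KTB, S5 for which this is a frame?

S5

Reflexive (axiom T): yes — every world is R-related to itself.
Symmetric (axiom B): yes — every pair in R has its reverse in R.
Euclidean (axiom 5): yes — any two successors of a common world are R-related.
So F validates K, T, KTB, S5. The strongest is S5.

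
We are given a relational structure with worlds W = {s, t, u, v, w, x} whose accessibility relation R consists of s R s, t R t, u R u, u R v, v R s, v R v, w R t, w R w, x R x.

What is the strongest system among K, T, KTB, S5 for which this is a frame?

Reflexive (axiom T): yes — every world is R-related to itself.
Symmetric (axiom B): no — u R v but not v R u.
Euclidean (axiom 5): no — u R v and u R u, but not v R u.
So F validates K, T; KTB would additionally require R to be symmetric. The strongest is T.

T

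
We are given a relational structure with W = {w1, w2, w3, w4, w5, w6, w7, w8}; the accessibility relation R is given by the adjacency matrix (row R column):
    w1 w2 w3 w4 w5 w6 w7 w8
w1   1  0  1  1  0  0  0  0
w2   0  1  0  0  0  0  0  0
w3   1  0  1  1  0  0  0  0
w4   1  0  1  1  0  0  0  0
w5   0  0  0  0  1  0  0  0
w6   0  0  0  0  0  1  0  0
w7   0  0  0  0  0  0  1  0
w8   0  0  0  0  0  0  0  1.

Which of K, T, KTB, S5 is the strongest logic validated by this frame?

Reflexive (axiom T): yes — every world is R-related to itself.
Symmetric (axiom B): yes — every pair in R has its reverse in R.
Euclidean (axiom 5): yes — any two successors of a common world are R-related.
So F validates K, T, KTB, S5. The strongest is S5.

S5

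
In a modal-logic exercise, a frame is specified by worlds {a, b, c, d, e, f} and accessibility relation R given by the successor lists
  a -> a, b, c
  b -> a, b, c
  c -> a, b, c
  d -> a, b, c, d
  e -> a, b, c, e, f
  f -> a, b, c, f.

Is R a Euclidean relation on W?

No

Euclidean: no — e R a and e R f, but not a R f.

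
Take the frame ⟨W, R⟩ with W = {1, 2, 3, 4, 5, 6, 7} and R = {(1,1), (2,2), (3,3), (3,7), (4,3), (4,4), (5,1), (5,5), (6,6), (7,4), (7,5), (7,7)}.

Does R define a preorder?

No

Reflexive: yes — every world is R-related to itself.
Transitive: no — 3 R 7 and 7 R 4, but not 3 R 4.
So R is not a preorder.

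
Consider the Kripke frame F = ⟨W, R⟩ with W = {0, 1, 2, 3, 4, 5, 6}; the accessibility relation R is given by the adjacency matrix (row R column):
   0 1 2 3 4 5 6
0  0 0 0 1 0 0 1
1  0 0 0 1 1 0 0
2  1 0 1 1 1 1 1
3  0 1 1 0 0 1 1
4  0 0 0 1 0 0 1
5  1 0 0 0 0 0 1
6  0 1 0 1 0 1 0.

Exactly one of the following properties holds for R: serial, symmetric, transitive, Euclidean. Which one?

Serial: yes — every world has a successor (e.g. 0 R 3).
Symmetric: no — 0 R 3 but not 3 R 0.
Transitive: no — 0 R 3 and 3 R 1, but not 0 R 1.
Euclidean: no — 1 R 3 and 1 R 4, but not 3 R 4.
Only serial holds.

serial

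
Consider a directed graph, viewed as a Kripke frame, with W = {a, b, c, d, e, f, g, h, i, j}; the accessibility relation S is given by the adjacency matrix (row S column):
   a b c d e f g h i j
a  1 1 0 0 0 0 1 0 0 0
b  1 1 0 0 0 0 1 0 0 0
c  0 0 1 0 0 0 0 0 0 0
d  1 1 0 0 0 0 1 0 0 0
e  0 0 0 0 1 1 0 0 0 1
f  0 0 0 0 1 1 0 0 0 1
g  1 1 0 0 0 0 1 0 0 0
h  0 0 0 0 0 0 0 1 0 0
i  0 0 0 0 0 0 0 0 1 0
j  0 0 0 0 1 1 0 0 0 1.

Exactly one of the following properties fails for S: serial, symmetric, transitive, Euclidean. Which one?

Serial: yes — every world has a successor (e.g. a S a).
Symmetric: no — d S a but not a S d.
Transitive: yes — every two-step S-path is closed by a direct edge.
Euclidean: yes — any two successors of a common world are S-related.
Only symmetric fails.

symmetric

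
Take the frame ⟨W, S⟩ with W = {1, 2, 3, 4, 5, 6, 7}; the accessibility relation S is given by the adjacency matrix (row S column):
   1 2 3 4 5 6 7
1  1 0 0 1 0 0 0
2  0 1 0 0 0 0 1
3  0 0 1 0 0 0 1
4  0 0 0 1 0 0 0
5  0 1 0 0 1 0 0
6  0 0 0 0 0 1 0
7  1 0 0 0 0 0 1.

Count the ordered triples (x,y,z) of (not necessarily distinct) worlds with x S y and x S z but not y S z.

Enumerating: (1,4,1), (2,7,2), (3,7,3), (5,2,5), (7,1,7).

5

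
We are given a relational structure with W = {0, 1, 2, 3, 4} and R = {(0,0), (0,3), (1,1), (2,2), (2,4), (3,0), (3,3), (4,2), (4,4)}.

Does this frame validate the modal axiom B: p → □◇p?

Axiom B corresponds to the accessibility relation being symmetric.
Symmetric: yes — every pair in R has its reverse in R.

Yes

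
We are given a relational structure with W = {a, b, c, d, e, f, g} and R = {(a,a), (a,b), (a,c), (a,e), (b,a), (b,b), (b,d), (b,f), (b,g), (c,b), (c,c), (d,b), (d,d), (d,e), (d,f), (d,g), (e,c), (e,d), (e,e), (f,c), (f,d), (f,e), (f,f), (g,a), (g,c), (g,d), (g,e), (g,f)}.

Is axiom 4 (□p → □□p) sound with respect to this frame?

No

By correspondence theory, 4 is valid on a frame iff R is transitive.
Transitive: no — a R b and b R d, but not a R d.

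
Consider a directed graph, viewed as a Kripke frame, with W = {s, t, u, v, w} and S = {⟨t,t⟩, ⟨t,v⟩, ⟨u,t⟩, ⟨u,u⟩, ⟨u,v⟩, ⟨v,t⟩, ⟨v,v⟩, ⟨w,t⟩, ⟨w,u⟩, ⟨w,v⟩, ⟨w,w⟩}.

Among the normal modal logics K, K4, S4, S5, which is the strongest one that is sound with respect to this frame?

Transitive (axiom 4): yes — every two-step S-path is closed by a direct edge.
Reflexive (axiom T): no — s is not related to itself.
Euclidean (axiom 5): no — w S t and w S u, but not t S u.
So F validates K, K4; S4 would additionally require S to be reflexive. The strongest is K4.

K4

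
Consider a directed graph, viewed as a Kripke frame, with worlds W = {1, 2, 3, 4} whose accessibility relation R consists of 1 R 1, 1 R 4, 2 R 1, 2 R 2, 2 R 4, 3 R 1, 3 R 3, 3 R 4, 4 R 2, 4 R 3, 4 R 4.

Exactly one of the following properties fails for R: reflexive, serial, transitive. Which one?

transitive

Reflexive: yes — every world is R-related to itself.
Serial: yes — every world has a successor (e.g. 1 R 1).
Transitive: no — 1 R 4 and 4 R 2, but not 1 R 2.
Only transitive fails.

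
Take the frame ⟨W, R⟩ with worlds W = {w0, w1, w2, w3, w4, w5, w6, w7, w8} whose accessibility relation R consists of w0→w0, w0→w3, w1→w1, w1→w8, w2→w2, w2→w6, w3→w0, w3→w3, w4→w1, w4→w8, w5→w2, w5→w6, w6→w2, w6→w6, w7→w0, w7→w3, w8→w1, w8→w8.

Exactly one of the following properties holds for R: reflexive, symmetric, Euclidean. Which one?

Euclidean

Reflexive: no — w4 is not related to itself.
Symmetric: no — w4 R w1 but not w1 R w4.
Euclidean: yes — any two successors of a common world are R-related.
Only Euclidean holds.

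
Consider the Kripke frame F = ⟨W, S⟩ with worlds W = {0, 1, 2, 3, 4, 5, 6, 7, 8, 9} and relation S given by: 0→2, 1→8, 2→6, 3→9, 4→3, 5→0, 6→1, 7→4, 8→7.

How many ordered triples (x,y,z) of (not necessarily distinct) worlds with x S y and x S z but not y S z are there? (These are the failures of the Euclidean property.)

9

Enumerating: (0,2,2), (1,8,8), (2,6,6), (3,9,9), (4,3,3), (5,0,0), (6,1,1), (7,4,4), (8,7,7).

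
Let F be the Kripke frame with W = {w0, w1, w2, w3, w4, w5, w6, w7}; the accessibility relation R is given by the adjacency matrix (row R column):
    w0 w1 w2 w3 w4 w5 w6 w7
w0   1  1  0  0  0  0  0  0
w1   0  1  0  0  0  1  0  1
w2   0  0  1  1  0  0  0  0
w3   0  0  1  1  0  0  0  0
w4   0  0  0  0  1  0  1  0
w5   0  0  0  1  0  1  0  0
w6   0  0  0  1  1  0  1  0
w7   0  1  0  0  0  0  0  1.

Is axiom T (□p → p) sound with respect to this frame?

The schema T characterises exactly the reflexive frames.
Reflexive: yes — every world is R-related to itself.

Yes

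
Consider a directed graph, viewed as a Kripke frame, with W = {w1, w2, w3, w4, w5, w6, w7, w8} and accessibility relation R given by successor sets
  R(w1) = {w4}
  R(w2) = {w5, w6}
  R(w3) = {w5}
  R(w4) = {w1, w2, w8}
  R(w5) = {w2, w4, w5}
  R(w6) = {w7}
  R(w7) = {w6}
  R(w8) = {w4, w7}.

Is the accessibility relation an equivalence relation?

Reflexive: no — w1 is not related to itself.
Symmetric: no — w2 R w6 but not w6 R w2.
Transitive: no — w1 R w4 and w4 R w2, but not w1 R w2.
So R is not an equivalence relation.

No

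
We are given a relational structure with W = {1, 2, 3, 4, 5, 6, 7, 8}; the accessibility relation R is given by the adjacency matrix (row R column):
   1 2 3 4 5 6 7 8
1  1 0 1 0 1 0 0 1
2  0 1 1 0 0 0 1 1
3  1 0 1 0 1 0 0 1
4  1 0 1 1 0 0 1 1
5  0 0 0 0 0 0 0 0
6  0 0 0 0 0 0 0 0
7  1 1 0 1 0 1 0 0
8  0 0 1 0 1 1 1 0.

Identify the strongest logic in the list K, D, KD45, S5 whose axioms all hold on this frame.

K

Serial (axiom D): no — 5 has no R-successor.
Euclidean (axiom 5): no — 1 R 5 and 1 R 3, but not 5 R 3.
Transitive (axiom 4): no — 1 R 8 and 8 R 6, but not 1 R 6.
Reflexive (axiom T): no — 5 is not related to itself.
So F validates K; D would additionally require R to be serial. The strongest is K.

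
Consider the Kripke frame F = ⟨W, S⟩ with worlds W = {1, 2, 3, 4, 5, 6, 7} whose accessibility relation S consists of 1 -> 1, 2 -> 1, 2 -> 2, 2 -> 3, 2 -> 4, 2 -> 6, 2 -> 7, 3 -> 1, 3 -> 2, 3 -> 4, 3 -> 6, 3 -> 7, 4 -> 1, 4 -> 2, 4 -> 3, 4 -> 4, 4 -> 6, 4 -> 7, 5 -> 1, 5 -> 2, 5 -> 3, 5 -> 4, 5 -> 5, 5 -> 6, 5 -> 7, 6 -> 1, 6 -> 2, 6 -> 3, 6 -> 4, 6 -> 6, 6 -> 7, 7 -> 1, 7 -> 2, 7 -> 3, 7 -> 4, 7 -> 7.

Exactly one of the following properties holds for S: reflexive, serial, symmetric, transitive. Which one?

serial

Reflexive: no — 3 is not related to itself.
Serial: yes — every world has a successor (e.g. 1 S 1).
Symmetric: no — 2 S 1 but not 1 S 2.
Transitive: no — 7 S 2 and 2 S 6, but not 7 S 6.
Only serial holds.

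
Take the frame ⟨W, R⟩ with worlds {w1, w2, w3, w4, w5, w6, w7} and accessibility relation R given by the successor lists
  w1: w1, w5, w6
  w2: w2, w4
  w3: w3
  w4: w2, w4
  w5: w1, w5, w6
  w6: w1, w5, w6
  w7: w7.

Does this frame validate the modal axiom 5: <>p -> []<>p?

The schema 5 characterises exactly the Euclidean frames.
Euclidean: yes — any two successors of a common world are R-related.

Yes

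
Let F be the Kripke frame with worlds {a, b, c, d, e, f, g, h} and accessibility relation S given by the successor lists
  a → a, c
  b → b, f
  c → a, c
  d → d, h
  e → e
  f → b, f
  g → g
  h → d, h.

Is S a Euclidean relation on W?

Yes

Euclidean: yes — any two successors of a common world are S-related.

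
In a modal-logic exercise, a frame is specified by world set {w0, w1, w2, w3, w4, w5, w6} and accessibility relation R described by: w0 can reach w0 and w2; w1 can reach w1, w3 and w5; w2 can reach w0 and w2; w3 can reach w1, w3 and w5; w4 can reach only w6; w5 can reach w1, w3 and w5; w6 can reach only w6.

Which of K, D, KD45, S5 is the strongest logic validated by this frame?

KD45

Serial (axiom D): yes — every world has a successor (e.g. w0 R w0).
Euclidean (axiom 5): yes — any two successors of a common world are R-related.
Transitive (axiom 4): yes — every two-step R-path is closed by a direct edge.
Reflexive (axiom T): no — w4 is not related to itself.
So F validates K, D, KD45; S5 would additionally require R to be reflexive. The strongest is KD45.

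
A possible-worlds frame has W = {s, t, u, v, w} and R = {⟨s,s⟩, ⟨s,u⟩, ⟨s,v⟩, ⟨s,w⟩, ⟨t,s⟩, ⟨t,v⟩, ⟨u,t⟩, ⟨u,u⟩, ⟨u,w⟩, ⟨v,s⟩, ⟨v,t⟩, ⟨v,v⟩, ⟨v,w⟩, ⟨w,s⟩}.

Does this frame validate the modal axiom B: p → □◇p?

No

Axiom B corresponds to the accessibility relation being symmetric.
Symmetric: no — s R u but not u R s.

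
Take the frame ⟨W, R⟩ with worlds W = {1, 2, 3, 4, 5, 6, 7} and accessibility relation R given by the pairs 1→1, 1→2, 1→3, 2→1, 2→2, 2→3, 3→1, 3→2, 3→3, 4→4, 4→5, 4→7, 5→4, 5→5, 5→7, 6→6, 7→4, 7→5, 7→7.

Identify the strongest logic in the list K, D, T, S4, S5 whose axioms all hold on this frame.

Serial (axiom D): yes — every world has a successor (e.g. 1 R 1).
Reflexive (axiom T): yes — every world is R-related to itself.
Transitive (axiom 4): yes — every two-step R-path is closed by a direct edge.
Euclidean (axiom 5): yes — any two successors of a common world are R-related.
So F validates K, D, T, S4, S5. The strongest is S5.

S5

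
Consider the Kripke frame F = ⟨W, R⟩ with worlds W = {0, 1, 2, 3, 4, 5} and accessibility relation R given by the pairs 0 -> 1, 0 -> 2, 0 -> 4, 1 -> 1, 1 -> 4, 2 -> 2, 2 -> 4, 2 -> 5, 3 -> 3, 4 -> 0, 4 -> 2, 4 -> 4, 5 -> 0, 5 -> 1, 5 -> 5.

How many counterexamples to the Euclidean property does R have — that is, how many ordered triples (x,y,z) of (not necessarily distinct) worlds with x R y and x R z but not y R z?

13

Enumerating: (0,1,2), (0,2,1), (0,4,1), (1,4,1), (2,4,5), (2,5,2), (2,5,4), (4,0,0), (4,2,0), (5,0,0), (5,0,5), (5,1,0), (5,1,5).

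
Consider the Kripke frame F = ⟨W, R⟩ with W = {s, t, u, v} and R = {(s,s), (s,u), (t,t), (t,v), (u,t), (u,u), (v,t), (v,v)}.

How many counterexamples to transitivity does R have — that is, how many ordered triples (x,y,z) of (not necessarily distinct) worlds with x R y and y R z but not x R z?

2

Enumerating: (s,u,t), (u,t,v).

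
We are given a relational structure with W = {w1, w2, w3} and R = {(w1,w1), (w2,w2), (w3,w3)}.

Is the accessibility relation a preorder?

Reflexive: yes — every world is R-related to itself.
Transitive: yes — every two-step R-path is closed by a direct edge.
So R is a preorder.

Yes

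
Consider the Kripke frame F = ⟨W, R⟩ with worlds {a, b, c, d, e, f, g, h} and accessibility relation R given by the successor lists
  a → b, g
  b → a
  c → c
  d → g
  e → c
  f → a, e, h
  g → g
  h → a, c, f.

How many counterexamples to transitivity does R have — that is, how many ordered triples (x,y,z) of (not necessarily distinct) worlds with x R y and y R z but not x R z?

Enumerating: (a,b,a), (b,a,b), (b,a,g), (f,a,b), (f,a,g), (f,e,c), (f,h,c), (f,h,f), (h,a,b), (h,a,g), (h,f,e), (h,f,h).

12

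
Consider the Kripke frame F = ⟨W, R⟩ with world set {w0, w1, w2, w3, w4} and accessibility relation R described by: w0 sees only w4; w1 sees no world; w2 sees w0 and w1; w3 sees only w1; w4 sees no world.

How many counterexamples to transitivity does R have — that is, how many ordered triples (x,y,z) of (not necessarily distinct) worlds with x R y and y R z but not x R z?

1

Enumerating: (w2,w0,w4).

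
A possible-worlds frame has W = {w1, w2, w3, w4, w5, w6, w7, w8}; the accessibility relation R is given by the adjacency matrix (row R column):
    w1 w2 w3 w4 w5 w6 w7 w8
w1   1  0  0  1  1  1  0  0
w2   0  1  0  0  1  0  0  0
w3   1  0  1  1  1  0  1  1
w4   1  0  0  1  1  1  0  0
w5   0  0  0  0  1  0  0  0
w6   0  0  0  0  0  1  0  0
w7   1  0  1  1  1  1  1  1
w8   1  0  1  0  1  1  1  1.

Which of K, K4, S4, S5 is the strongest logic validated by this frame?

K

Transitive (axiom 4): no — w3 R w1 and w1 R w6, but not w3 R w6.
Reflexive (axiom T): yes — every world is R-related to itself.
Euclidean (axiom 5): no — w1 R w5 and w1 R w4, but not w5 R w4.
So F validates K; K4 would additionally require R to be transitive. The strongest is K.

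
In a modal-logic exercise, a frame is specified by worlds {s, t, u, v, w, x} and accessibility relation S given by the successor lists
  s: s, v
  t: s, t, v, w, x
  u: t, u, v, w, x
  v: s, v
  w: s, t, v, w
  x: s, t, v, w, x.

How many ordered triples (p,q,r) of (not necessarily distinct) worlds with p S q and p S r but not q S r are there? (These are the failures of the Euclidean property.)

26

Enumerating: (t,s,t), (t,s,w), (t,s,x), (t,v,t), (t,v,w), (t,v,x), (t,w,x), (u,t,u), (u,v,t), (u,v,u), (u,v,w), (u,v,x), … and 14 more.
Total: 26.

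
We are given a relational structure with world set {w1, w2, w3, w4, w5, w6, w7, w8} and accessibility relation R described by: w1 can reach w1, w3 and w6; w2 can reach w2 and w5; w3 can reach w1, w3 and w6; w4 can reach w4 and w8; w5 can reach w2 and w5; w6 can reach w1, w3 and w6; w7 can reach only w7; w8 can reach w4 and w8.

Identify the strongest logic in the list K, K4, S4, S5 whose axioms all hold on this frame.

S5

Transitive (axiom 4): yes — every two-step R-path is closed by a direct edge.
Reflexive (axiom T): yes — every world is R-related to itself.
Euclidean (axiom 5): yes — any two successors of a common world are R-related.
So F validates K, K4, S4, S5. The strongest is S5.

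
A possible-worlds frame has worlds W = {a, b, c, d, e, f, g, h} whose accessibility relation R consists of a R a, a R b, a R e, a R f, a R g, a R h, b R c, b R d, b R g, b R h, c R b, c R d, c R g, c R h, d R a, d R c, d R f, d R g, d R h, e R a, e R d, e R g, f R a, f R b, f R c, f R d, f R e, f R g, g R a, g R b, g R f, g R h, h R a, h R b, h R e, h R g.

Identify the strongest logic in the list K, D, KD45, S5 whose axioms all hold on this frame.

Serial (axiom D): yes — every world has a successor (e.g. a R a).
Euclidean (axiom 5): no — a R b and a R e, but not b R e.
Transitive (axiom 4): no — a R b and b R c, but not a R c.
Reflexive (axiom T): no — b is not related to itself.
So F validates K, D; KD45 would additionally require R to be Euclidean and transitive. The strongest is D.

D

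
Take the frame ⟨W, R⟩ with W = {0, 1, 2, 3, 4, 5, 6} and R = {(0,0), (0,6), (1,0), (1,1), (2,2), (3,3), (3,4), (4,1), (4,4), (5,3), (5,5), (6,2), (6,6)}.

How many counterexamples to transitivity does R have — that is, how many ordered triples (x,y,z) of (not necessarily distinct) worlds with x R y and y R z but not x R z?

Enumerating: (0,6,2), (1,0,6), (3,4,1), (4,1,0), (5,3,4).

5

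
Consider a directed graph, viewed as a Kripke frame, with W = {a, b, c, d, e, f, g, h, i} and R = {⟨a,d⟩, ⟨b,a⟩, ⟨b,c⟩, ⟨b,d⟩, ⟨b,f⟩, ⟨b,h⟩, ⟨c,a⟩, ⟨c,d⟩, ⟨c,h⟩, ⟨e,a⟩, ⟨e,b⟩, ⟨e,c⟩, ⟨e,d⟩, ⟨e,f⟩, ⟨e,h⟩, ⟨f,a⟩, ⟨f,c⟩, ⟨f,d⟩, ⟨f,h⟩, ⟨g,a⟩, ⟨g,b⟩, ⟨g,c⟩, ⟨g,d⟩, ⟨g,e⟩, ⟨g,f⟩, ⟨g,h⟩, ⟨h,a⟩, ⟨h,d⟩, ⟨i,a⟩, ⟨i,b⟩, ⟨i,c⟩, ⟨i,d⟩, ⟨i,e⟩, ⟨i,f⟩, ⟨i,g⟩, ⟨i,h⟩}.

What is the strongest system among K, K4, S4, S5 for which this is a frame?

Transitive (axiom 4): yes — every two-step R-path is closed by a direct edge.
Reflexive (axiom T): no — a is not related to itself.
Euclidean (axiom 5): no — b R a and b R c, but not a R c.
So F validates K, K4; S4 would additionally require R to be reflexive. The strongest is K4.

K4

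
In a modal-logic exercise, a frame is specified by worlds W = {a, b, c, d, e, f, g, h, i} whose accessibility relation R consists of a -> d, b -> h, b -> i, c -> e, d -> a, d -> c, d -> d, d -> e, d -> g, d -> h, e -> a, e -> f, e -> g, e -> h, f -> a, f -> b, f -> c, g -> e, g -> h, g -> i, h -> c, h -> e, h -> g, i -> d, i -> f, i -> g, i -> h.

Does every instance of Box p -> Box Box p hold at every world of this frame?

By correspondence theory, 4 is valid on a frame iff R is transitive.
Transitive: no — a R d and d R c, but not a R c.

No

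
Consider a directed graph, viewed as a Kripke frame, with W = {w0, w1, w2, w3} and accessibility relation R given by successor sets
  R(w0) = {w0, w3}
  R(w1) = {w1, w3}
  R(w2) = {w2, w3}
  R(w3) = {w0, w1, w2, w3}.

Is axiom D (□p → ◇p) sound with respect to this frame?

Axiom D corresponds to the accessibility relation being serial.
Serial: yes — every world has a successor (e.g. w0 R w0).

Yes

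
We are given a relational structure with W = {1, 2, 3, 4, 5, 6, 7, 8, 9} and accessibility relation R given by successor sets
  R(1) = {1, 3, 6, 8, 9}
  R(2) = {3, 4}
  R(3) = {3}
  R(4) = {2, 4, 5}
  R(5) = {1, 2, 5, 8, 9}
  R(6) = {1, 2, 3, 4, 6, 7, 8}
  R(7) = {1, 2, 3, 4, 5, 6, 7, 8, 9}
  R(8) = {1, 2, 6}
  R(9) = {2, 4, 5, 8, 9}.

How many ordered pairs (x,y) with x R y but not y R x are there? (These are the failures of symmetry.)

21

Enumerating: (1,3), (1,9), (2,3), (4,5), (5,1), (5,2), (5,8), (6,2), (6,3), (6,4), (7,1), (7,2), … and 9 more.
Total: 21.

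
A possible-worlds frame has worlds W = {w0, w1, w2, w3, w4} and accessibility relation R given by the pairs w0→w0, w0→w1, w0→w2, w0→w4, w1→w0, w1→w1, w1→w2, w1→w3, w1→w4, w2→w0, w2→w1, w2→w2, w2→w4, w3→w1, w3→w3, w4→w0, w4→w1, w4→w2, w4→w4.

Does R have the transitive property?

Transitive: no — w0 R w1 and w1 R w3, but not w0 R w3.

No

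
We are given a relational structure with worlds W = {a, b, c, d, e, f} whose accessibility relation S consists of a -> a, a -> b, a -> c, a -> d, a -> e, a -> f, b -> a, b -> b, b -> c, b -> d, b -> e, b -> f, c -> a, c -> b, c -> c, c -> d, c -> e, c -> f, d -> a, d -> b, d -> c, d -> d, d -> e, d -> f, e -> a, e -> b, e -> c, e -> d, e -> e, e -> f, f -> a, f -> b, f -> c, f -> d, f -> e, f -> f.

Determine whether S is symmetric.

Symmetric: yes — every pair in S has its reverse in S.

Yes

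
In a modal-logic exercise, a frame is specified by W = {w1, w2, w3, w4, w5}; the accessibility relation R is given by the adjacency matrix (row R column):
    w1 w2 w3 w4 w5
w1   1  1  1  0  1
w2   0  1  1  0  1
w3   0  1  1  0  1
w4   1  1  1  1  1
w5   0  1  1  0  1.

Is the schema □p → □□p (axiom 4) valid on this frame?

Yes

By correspondence theory, 4 is valid on a frame iff R is transitive.
Transitive: yes — every two-step R-path is closed by a direct edge.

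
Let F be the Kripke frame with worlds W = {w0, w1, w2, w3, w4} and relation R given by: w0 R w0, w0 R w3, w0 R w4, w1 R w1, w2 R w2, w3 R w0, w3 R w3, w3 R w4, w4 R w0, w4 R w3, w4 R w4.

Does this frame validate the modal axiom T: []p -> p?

Yes

The schema T characterises exactly the reflexive frames.
Reflexive: yes — every world is R-related to itself.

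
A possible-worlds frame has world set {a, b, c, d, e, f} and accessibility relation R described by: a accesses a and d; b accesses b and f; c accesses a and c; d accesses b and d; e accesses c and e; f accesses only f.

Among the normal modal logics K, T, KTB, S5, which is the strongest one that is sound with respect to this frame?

T

Reflexive (axiom T): yes — every world is R-related to itself.
Symmetric (axiom B): no — a R d but not d R a.
Euclidean (axiom 5): no — a R d and a R a, but not d R a.
So F validates K, T; KTB would additionally require R to be symmetric. The strongest is T.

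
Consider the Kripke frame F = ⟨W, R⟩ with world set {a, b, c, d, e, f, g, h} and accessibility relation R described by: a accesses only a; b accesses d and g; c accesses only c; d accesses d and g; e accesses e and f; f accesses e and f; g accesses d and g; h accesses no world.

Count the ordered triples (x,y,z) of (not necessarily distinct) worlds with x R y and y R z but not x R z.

R is transitive; there are no such tuples.

0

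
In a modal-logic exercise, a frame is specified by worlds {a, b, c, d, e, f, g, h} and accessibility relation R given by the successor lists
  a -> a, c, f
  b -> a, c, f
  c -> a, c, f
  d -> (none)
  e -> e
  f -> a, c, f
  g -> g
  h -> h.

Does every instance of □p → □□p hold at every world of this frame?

Yes

Axiom 4 corresponds to the accessibility relation being transitive.
Transitive: yes — every two-step R-path is closed by a direct edge.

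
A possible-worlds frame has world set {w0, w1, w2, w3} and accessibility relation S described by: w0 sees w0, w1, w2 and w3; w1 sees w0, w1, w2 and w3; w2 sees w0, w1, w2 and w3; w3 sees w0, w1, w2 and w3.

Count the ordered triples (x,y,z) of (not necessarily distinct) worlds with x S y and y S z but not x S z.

0

S is transitive; there are no such tuples.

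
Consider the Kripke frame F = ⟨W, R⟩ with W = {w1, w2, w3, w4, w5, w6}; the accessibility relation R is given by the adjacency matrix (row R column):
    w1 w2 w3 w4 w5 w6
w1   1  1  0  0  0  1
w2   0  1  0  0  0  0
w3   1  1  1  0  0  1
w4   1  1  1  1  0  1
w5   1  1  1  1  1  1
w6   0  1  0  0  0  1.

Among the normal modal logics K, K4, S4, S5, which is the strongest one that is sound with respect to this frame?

Transitive (axiom 4): yes — every two-step R-path is closed by a direct edge.
Reflexive (axiom T): yes — every world is R-related to itself.
Euclidean (axiom 5): no — w1 R w2 and w1 R w6, but not w2 R w6.
So F validates K, K4, S4; S5 would additionally require R to be Euclidean. The strongest is S4.

S4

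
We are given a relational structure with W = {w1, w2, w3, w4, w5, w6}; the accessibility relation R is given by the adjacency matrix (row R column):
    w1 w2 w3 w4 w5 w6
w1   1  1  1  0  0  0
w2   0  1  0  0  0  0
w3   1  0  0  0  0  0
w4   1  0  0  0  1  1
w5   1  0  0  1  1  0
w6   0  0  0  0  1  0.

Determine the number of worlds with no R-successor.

R is serial; there are no such worlds.

0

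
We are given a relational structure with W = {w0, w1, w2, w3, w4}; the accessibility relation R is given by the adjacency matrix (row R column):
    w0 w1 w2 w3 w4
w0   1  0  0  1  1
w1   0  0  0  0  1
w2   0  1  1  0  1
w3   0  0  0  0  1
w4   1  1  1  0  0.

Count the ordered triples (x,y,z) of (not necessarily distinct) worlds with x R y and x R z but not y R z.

Enumerating: (w0,w3,w0), (w0,w3,w3), (w0,w4,w3), (w0,w4,w4), (w1,w4,w4), (w2,w1,w1), (w2,w1,w2), (w2,w4,w4), (w3,w4,w4), (w4,w0,w1), (w4,w0,w2), (w4,w1,w0), (w4,w1,w1), (w4,w1,w2), (w4,w2,w0).

15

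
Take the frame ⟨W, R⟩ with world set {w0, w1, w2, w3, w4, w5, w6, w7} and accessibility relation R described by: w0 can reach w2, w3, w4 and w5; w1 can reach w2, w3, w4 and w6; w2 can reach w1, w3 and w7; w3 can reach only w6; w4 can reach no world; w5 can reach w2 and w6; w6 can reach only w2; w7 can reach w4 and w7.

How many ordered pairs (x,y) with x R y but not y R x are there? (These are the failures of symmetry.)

Enumerating: (w0,w2), (w0,w3), (w0,w4), (w0,w5), (w1,w3), (w1,w4), (w1,w6), (w2,w3), (w2,w7), (w3,w6), (w5,w2), (w5,w6), (w6,w2), (w7,w4).

14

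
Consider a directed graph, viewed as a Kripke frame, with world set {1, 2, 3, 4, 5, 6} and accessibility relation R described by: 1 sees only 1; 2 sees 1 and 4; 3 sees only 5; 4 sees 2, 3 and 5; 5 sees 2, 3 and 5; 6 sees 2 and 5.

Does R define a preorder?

No

Reflexive: no — 2 is not related to itself.
Transitive: no — 2 R 4 and 4 R 3, but not 2 R 3.
So R is not a preorder.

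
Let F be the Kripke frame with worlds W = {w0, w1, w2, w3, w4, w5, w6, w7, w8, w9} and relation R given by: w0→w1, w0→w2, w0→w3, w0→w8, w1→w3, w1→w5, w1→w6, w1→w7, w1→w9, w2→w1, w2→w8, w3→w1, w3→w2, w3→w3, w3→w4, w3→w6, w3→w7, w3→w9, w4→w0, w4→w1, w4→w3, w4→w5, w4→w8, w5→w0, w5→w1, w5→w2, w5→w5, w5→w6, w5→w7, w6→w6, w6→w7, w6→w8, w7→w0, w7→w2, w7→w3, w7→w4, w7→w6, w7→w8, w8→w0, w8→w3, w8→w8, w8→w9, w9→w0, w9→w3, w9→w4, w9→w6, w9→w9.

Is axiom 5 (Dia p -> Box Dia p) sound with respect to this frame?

No

By correspondence theory, 5 is valid on a frame iff R is Euclidean.
Euclidean: no — w0 R w1 and w0 R w2, but not w1 R w2.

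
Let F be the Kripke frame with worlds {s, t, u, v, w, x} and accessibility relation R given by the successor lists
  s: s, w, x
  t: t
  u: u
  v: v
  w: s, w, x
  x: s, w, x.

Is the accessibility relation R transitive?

Transitive: yes — every two-step R-path is closed by a direct edge.

Yes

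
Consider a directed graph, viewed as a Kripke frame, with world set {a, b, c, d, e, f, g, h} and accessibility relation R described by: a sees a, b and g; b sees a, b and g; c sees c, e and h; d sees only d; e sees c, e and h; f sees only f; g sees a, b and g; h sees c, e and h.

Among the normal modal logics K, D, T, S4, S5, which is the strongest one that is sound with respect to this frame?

Serial (axiom D): yes — every world has a successor (e.g. a R a).
Reflexive (axiom T): yes — every world is R-related to itself.
Transitive (axiom 4): yes — every two-step R-path is closed by a direct edge.
Euclidean (axiom 5): yes — any two successors of a common world are R-related.
So F validates K, D, T, S4, S5. The strongest is S5.

S5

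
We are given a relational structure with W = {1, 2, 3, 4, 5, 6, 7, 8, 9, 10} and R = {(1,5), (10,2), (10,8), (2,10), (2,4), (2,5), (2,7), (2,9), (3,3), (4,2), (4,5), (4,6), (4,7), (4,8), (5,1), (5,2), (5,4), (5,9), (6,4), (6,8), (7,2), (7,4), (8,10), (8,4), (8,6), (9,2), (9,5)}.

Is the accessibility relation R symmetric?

Symmetric: yes — every pair in R has its reverse in R.

Yes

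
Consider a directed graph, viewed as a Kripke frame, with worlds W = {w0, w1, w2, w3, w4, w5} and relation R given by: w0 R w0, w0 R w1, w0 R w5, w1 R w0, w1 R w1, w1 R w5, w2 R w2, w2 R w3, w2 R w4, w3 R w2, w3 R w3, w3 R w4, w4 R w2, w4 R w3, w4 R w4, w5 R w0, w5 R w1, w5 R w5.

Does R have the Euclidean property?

Yes

Euclidean: yes — any two successors of a common world are R-related.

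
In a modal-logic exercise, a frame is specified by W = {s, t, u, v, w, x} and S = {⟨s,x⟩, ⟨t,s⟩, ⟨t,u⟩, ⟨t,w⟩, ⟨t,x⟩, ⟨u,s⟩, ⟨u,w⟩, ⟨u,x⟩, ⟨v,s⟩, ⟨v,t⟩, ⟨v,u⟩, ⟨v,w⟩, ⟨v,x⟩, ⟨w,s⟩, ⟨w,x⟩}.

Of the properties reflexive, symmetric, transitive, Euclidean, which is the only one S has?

transitive

Reflexive: no — s is not related to itself.
Symmetric: no — s S x but not x S s.
Transitive: yes — every two-step S-path is closed by a direct edge.
Euclidean: no — t S s and t S u, but not s S u.
Only transitive holds.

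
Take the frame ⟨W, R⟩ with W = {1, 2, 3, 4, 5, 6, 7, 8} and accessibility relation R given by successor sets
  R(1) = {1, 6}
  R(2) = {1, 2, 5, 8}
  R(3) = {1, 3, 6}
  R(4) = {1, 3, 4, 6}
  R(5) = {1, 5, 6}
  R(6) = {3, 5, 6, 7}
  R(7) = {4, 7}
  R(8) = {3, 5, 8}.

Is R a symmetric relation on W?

Symmetric: no — 1 R 6 but not 6 R 1.

No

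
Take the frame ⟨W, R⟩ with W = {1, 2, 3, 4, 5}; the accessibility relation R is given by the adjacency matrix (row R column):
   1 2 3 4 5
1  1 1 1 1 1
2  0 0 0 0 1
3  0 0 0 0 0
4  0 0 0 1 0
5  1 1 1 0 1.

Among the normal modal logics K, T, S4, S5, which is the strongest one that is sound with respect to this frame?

Reflexive (axiom T): no — 2 is not related to itself.
Transitive (axiom 4): no — 2 R 5 and 5 R 1, but not 2 R 1.
Euclidean (axiom 5): no — 1 R 2 and 1 R 3, but not 2 R 3.
So F validates K; T would additionally require R to be reflexive. The strongest is K.

K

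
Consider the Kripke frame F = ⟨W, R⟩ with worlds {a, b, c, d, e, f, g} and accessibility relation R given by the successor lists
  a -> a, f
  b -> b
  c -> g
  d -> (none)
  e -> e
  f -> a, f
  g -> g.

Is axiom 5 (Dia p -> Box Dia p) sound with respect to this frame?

The schema 5 characterises exactly the Euclidean frames.
Euclidean: yes — any two successors of a common world are R-related.

Yes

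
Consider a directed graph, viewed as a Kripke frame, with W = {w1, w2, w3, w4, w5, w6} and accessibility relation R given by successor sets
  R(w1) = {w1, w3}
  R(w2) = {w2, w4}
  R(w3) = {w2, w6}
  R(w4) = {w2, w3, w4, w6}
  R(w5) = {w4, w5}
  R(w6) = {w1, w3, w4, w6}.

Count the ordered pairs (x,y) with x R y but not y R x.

Enumerating: (w1,w3), (w3,w2), (w4,w3), (w5,w4), (w6,w1).

5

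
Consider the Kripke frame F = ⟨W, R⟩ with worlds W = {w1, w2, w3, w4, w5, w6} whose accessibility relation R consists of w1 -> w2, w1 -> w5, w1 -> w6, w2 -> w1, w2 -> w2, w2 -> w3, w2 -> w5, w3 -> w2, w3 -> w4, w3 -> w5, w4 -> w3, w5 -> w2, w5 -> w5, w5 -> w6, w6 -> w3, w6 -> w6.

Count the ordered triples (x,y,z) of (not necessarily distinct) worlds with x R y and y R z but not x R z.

19

Enumerating: (w1,w2,w1), (w1,w2,w3), (w1,w6,w3), (w2,w1,w6), (w2,w3,w4), (w2,w5,w6), (w3,w2,w1), (w3,w2,w3), (w3,w4,w3), (w3,w5,w6), (w4,w3,w2), (w4,w3,w4), … and 7 more.
Total: 19.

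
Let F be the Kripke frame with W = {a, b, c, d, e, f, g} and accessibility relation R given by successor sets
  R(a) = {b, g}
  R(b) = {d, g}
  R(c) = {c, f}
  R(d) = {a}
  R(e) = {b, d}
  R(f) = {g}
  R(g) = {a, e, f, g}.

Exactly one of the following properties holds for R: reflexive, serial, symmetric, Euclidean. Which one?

Reflexive: no — a is not related to itself.
Serial: yes — every world has a successor (e.g. a R b).
Symmetric: no — a R b but not b R a.
Euclidean: no — a R g and a R b, but not g R b.
Only serial holds.

serial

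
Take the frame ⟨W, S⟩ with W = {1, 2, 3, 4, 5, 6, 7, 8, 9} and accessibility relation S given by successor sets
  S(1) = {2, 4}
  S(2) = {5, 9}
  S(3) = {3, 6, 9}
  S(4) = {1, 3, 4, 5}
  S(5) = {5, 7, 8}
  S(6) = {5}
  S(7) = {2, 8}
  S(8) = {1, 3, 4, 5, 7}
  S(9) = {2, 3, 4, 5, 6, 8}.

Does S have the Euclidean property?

Euclidean: no — 1 S 2 and 1 S 4, but not 2 S 4.

No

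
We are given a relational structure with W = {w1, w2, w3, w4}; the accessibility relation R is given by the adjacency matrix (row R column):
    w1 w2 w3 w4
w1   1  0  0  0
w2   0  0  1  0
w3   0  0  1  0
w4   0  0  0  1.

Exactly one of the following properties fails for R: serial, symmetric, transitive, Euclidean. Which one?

Serial: yes — every world has a successor (e.g. w1 R w1).
Symmetric: no — w2 R w3 but not w3 R w2.
Transitive: yes — every two-step R-path is closed by a direct edge.
Euclidean: yes — any two successors of a common world are R-related.
Only symmetric fails.

symmetric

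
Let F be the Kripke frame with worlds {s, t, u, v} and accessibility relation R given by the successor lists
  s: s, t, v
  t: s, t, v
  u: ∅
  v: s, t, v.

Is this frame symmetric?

Symmetric: yes — every pair in R has its reverse in R.

Yes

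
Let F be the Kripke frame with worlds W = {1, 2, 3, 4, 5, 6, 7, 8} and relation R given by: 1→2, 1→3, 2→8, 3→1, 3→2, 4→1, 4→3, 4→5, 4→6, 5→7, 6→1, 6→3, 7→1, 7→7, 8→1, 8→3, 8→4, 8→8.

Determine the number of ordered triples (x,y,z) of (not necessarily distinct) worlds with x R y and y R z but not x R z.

Enumerating: (1,2,8), (1,3,1), (2,8,1), (2,8,3), (2,8,4), (3,1,3), (3,2,8), (4,1,2), (4,3,2), (4,5,7), (5,7,1), (6,1,2), … and 7 more.
Total: 19.

19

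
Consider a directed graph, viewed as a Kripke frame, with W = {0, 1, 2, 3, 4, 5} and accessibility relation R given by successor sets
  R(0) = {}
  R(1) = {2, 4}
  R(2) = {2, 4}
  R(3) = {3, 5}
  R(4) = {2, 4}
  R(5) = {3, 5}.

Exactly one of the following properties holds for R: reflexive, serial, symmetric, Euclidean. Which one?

Euclidean

Reflexive: no — 0 is not related to itself.
Serial: no — 0 has no R-successor.
Symmetric: no — 1 R 2 but not 2 R 1.
Euclidean: yes — any two successors of a common world are R-related.
Only Euclidean holds.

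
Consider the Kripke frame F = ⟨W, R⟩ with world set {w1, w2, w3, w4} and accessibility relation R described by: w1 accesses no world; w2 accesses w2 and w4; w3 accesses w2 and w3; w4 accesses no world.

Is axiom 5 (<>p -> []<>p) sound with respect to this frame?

No

By correspondence theory, 5 is valid on a frame iff R is Euclidean.
Euclidean: no — w2 R w4 and w2 R w2, but not w4 R w2.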